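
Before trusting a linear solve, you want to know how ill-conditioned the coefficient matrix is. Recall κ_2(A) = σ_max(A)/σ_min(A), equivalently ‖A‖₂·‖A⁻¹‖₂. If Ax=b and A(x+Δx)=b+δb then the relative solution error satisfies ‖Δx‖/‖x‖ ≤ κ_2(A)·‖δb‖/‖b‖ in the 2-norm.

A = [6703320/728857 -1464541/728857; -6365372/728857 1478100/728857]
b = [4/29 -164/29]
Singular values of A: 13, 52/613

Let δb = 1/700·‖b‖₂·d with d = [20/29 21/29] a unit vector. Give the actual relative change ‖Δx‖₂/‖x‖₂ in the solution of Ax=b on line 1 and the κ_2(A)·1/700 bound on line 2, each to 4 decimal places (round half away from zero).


from the listed singular values, σ₁ = 13, σ_n = 52/613
condition number: 13 ÷ (52/613) = 153.2500
bound on ‖Δx‖/‖x‖: κ·ε = 153.2500·1/700 = 0.2189
solve Ax = b  →  x = [-10.0507 -46.0713]
2-norm of b is 5.6569; of x, 47.1549
re-solving with b+δb shifts x by Δx of norm 0.0953
realised ‖Δx‖/‖x‖ = 0.0020
tightness: 0.0020 against a bound of 0.2189 (unrounded ratio ≈ 0.0092)

0.0020
0.2189


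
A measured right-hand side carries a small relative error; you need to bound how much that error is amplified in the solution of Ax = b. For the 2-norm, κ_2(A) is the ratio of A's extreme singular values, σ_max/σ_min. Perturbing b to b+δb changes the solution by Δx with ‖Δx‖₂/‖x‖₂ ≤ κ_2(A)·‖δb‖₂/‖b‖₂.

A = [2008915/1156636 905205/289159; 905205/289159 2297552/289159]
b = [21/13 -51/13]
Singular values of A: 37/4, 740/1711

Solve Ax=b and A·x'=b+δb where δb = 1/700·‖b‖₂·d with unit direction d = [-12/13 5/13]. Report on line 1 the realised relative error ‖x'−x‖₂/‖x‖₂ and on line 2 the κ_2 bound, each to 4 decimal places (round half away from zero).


0.0020
0.0306

σ_max = 37/4, σ_min = 740/1711
condition number: (37/4) ÷ (740/1711) = 21.3875
perturbation bound = 21.3875·1/700 = 0.0306
solve Ax = b  →  x = [6.2782 -2.9673]
‖b‖₂ = 4.2426 and ‖x‖₂ = 6.9441
Δx = A⁻¹·δb where δb = 1/700·4.2426·d; ‖Δx‖ = 0.0140
dividing the unrounded norms, ‖Δx‖/‖x‖ = 0.0020
tightness: 0.0020 against a bound of 0.0306 (unrounded ratio ≈ 0.0661)


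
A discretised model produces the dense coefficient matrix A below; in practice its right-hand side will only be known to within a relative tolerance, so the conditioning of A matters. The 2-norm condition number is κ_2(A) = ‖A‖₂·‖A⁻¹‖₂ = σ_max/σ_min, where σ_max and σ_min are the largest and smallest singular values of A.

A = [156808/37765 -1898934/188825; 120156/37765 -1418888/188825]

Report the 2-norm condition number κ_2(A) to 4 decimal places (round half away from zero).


232.4000

AᵀA = [120080656/4388293 -1440787536/21941465; -1440787536/21941465 17289826132/109707325]; tr = 1560910964/8439025, det = 5345344/8439025
char-poly roots: 4624/25 and 1156/337561
κ = σ_max/σ_min = (68/5)/(34/581) = 232.4000


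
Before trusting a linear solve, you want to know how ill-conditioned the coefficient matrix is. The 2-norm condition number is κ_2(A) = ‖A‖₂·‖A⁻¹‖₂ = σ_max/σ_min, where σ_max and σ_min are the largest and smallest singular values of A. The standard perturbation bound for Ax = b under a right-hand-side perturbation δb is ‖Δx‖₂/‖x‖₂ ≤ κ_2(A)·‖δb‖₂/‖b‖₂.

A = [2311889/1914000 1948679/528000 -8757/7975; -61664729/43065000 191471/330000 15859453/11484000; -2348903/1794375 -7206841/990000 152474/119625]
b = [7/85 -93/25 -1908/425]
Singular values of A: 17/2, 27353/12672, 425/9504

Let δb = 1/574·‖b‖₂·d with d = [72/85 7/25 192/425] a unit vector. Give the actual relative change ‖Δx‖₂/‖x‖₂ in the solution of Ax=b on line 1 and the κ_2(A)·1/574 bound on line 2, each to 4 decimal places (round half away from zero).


σ_max = 17/2, σ_min = 425/9504
condition number: (17/2) ÷ (425/9504) = 190.0800
perturbation bound = 190.0800·1/574 = 0.3311
solve Ax = b  →  x = [-45.2054 0.0626 -49.5913]
‖b‖ = 5.8310, ‖x‖ = 67.1031
re-solving with b+δb shifts x by Δx of norm 0.2272
relative error = 0.0034
so the bound overstates the realised error by a factor of ≈ 97.8187 (computed from the unrounded values)

0.0034
0.3311


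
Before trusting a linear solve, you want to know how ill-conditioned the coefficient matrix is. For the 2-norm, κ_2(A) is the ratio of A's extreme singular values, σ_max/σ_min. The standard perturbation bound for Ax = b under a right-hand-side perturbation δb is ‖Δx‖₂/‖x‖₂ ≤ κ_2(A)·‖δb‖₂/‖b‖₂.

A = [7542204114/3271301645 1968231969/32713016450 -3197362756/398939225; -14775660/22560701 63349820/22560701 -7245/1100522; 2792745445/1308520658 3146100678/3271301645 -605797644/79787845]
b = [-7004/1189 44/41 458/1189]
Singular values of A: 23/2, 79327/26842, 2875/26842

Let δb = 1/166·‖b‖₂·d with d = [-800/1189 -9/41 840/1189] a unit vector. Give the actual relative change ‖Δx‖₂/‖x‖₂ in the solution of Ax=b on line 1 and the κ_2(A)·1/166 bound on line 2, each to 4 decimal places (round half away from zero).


0.0090
0.6468

σ_max = 23/2, σ_min = 2875/26842
condition number: (23/2) ÷ (2875/26842) = 107.3680
worst-case relative error ≤ 107.3680 × 1/166 = 0.6468
solve Ax = b  →  x = [34.7336 8.5087 10.7906]
‖b‖ = 6.0000, ‖x‖ = 37.3531
re-solving with b+δb shifts x by Δx of norm 0.3375
relative error = 0.0090
tightness: 0.0090 against a bound of 0.6468 (unrounded ratio ≈ 0.0140)


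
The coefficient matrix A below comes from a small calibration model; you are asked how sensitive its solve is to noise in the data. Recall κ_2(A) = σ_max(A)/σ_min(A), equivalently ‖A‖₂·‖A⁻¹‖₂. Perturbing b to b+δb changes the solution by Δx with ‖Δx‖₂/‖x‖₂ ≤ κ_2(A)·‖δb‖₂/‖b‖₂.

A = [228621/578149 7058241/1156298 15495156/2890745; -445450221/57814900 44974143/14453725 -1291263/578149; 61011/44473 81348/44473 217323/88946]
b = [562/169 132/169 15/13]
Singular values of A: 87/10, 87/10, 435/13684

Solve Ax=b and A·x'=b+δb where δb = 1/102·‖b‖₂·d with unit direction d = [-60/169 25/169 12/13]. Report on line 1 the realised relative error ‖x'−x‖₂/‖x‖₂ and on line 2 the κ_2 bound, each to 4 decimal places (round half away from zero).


from the listed singular values, σ₁ = 87/10, σ_n = 435/13684
κ = σ_max/σ_min = (87/10)/(435/13684) = 273.6800
perturbation bound = 273.6800·1/102 = 2.6831
solve Ax = b  →  x = [-0.0412 0.3282 0.2497]
2-norm of b is 3.6056; of x, 0.4144
re-solving with b+δb shifts x by Δx of norm 1.1120
dividing the unrounded norms, ‖Δx‖/‖x‖ = 2.6831
so the bound is sharp here: realised error equals the bound

2.6831
2.6831


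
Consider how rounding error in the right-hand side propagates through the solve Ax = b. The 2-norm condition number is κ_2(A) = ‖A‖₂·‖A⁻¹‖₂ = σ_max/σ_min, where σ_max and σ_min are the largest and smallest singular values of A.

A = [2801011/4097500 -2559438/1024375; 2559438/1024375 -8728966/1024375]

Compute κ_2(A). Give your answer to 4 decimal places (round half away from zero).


204.8750

AᵀA = [180251565817/26863210000 -77227202493/3357901250; -77227202493/3357901250 132392912488/1678950625]; tr = 3677661065/42981136, det = 1874161/10745284
λ_max, λ_min = (3677661065/42981136 ± √13523902051915703889/1847378051850496)/2 = 1369/16, 5476/2686321
κ = σ_max/σ_min = (37/4)/(74/1639) = 204.8750


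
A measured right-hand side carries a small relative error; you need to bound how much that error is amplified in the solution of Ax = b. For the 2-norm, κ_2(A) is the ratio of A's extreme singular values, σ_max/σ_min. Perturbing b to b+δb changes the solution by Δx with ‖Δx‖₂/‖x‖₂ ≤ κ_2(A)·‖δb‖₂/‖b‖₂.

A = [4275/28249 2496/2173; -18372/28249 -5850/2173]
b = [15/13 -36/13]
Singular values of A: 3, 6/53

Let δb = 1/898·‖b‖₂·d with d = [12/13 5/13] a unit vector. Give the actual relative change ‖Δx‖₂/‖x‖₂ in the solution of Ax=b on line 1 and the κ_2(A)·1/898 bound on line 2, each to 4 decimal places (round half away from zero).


0.0295
0.0295

from the listed singular values, σ₁ = 3, σ_n = 6/53
κ_2(A) = 3 / (6/53) = 26.5000
worst-case relative error ≤ 26.5000 × 1/898 = 0.0295
solve Ax = b  →  x = [0.2195 0.9756]
‖b‖ = 3.0000, ‖x‖ = 1.0000
δb = ε·‖b‖·d = [0.0031 0.0013]; solving A·Δx = δb gives ‖Δx‖ = 0.0295
realised ‖Δx‖/‖x‖ = 0.0295
realised/bound = 1 exactly: the bound is attained for this b and d


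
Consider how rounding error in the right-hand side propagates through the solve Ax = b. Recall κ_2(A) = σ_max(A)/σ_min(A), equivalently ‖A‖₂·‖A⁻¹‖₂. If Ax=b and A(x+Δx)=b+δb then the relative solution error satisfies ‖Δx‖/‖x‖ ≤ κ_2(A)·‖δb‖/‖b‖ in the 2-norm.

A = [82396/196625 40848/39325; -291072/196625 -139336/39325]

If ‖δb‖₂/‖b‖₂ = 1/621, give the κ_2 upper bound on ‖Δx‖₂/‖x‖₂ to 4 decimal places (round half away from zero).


form AᵀA = [146419216/61858225 70276032/12371645; 70276032/12371645 33732928/2474329] with trace 5856464/366025 and determinant 1024/366025
λ_max, λ_min = (5856464/366025 ± √34296671344896/133974300625)/2 = 16, 64/366025
so κ_2 = √(16 / (64/366025)) = 302.5000
worst-case relative error ≤ 302.5000 × 1/621 = 0.4871

0.4871


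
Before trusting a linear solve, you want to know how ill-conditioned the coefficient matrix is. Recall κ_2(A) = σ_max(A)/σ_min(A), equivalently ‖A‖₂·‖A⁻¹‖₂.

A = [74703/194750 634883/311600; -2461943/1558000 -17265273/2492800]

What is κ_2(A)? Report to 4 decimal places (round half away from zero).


M = AᵀA = [10269308449/3883782400 72866381679/6214051840; 72866381679/6214051840 518218468609/9942482944]. tr(M)=8097975881/147865600, det(M)=1874161/5914624
λ_max, λ_min = (8097975881/147865600 ± √65549500975181566161/21864235663360000)/2 = 1369/25, 34225/5914624
κ = σ_max/σ_min = (37/5)/(185/2432) = 97.2800

97.2800


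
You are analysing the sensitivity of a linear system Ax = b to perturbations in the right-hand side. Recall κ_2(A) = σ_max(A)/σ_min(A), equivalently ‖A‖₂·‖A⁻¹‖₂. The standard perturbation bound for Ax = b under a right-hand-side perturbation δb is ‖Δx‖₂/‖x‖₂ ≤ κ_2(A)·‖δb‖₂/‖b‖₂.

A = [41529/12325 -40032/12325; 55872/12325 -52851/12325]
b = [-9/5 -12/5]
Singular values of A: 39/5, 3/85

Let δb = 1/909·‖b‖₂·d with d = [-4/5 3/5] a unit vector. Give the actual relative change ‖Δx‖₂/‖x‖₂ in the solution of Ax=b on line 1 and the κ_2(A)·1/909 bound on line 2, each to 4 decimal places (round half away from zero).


largest singular value 39/5, smallest 3/85
condition number: (39/5) ÷ (3/85) = 221.0000
κ_2(A)·‖δb‖/‖b‖ = 0.2431
solve Ax = b  →  x = [-0.2785 0.2653]
‖b‖ = 3.0000, ‖x‖ = 0.3846
δb = ε·‖b‖·d = [-0.0026 0.0020]; solving A·Δx = δb gives ‖Δx‖ = 0.0935
dividing the unrounded norms, ‖Δx‖/‖x‖ = 0.2431
tightness: 0.2431 against a bound of 0.2431; the bound is attained (ratio 1)

0.2431
0.2431


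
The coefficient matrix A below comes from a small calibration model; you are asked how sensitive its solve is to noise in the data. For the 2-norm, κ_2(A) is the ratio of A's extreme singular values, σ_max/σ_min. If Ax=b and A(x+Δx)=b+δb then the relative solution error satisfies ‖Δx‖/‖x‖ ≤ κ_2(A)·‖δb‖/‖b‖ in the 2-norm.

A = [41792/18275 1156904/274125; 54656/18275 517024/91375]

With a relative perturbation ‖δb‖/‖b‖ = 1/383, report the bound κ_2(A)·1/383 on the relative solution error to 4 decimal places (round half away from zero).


form AᵀA = [189353984/13359025 5324988928/200385375; 5324988928/200385375 149770048576/3005780625] with trace 665656384/10400625 and determinant 1048576/10400625
solving λ² − 665656384/10400625·λ + 1048576/10400625 = 0 gives λ = 64, 16384/10400625
so κ_2 = √(64 / (16384/10400625)) = 201.5625
κ_2(A)·‖δb‖/‖b‖ = 0.5263

0.5263


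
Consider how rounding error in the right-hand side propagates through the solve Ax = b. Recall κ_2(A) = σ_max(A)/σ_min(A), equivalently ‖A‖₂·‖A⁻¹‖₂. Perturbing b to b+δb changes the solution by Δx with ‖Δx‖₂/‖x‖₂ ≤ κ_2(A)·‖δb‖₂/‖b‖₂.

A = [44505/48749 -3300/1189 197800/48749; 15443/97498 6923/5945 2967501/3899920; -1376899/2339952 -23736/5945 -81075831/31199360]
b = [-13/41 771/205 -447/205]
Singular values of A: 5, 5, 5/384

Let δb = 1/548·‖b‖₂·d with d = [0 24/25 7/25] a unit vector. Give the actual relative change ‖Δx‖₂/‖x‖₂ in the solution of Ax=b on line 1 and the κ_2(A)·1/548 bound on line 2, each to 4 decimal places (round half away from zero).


0.0027
0.7007

σ_max = 5, σ_min = 5/384
κ = σ_max/σ_min = 5/(5/384) = 384.0000
worst-case relative error ≤ 384.0000 × 1/548 = 0.7007
solve Ax = b  →  x = [-224.7154 0.5586 50.8649]
‖b‖ = 4.3589, ‖x‖ = 230.4009
re-solving with b+δb shifts x by Δx of norm 0.6109
relative error = 0.0027
realised/bound (from unrounded values) ≈ 0.0038


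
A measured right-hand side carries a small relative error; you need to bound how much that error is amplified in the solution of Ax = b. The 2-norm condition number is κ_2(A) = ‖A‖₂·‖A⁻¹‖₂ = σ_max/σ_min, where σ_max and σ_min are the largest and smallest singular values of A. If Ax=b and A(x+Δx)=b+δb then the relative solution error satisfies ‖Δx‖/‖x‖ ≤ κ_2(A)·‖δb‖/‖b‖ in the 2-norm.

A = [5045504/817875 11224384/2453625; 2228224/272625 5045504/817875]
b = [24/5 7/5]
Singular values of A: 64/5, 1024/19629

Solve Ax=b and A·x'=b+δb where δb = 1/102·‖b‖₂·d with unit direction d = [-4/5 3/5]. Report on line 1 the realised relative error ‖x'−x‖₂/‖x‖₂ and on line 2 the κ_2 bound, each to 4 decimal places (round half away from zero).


from the listed singular values, σ₁ = 64/5, σ_n = 1024/19629
κ = σ_max/σ_min = (64/5)/(1024/19629) = 245.3625
worst-case relative error ≤ 245.3625 × 1/102 = 2.4055
solve Ax = b  →  x = [34.7541 -45.8180]
‖b‖ = 5.0000, ‖x‖ = 57.5077
with δb = [-0.0392 0.0294], A·Δx = δb → ‖Δx‖ = 0.9397
realised ‖Δx‖/‖x‖ = 0.0163
tightness: 0.0163 against a bound of 2.4055 (unrounded ratio ≈ 0.0068)

0.0163
2.4055


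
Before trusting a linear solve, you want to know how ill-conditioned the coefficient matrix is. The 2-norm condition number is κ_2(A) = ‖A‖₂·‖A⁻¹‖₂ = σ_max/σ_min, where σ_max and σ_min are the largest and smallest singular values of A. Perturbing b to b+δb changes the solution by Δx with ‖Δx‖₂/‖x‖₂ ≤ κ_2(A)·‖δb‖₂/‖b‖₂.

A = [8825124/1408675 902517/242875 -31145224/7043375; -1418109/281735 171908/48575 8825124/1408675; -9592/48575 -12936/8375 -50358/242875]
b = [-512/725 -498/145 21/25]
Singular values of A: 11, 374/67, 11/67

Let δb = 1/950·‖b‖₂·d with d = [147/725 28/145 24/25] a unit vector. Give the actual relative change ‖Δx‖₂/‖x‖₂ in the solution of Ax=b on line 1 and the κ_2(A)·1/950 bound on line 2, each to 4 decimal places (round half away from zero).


0.0407
0.0705

largest singular value 11, smallest 11/67
κ = σ_max/σ_min = 11/(11/67) = 67.0000
κ_2(A)·‖δb‖/‖b‖ = 0.0705
solve Ax = b  →  x = [0.0279 -0.5159 -0.2344]
‖b‖₂ = 3.6056 and ‖x‖₂ = 0.5674
with δb = [0.0008 0.0007 0.0036], A·Δx = δb → ‖Δx‖ = 0.0231
realised ‖Δx‖/‖x‖ = 0.0407
tightness: 0.0407 against a bound of 0.0705 (unrounded ratio ≈ 0.5777)


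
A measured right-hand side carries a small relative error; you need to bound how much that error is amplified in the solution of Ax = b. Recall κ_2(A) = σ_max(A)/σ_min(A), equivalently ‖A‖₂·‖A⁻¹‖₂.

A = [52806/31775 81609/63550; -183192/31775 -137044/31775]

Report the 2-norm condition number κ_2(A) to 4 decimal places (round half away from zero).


238.3125

AᵀA = [58156452/1615441 43616139/1615441; 43616139/1615441 130854817/6461764]; tr = 363480625/6461764, det = 90000/1615441
char-poly roots: 225/4 and 1600/1615441
σ_max=√(225/4)=(15/2), σ_min=√(1600/1615441)=(40/1271) → κ = 238.3125


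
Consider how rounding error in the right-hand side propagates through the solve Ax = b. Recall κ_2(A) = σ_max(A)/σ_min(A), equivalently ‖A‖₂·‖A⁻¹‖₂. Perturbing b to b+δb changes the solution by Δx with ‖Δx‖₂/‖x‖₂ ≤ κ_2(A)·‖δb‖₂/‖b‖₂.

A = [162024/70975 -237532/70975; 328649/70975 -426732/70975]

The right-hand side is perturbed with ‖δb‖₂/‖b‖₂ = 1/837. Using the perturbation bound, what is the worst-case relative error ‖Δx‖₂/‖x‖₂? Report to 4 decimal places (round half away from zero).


AᵀA = [464574193/17430625 -618446124/17430625; -618446124/17430625 825334432/17430625]; tr = 10319269/139445, det = 54700816/17430625
char-poly roots: 1849/25 and 29584/697225
κ = σ_max/σ_min = (43/5)/(172/835) = 41.7500
κ_2(A)·‖δb‖/‖b‖ = 0.0499

0.0499


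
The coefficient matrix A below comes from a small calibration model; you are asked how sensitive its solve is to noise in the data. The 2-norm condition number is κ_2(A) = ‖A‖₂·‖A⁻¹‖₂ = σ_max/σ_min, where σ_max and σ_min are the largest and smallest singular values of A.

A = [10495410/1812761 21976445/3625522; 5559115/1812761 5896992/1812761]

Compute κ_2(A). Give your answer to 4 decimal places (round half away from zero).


367.7000

form AᵀA = [488087856925/11370596689 512484280245/11370596689; 512484280245/11370596689 2152464337129/45482386756] with trace 4880874869/54081316 and determinant 3258025/54081316
char-poly roots: 361/4 and 9025/13520329
so κ_2 = √((361/4) / (9025/13520329)) = 367.7000


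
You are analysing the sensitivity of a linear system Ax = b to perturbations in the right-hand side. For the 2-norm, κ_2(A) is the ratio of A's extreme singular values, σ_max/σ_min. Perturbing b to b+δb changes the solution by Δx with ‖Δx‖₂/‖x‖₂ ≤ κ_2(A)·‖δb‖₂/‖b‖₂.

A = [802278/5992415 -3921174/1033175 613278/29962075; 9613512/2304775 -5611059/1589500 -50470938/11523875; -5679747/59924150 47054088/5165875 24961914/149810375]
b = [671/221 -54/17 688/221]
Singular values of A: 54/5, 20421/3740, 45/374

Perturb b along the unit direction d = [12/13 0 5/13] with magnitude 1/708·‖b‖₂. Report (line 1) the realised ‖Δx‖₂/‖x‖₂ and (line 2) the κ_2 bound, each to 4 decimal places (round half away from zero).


largest singular value 54/5, smallest 45/374
κ_2(A) = (54/5) / (45/374) = 89.7600
worst-case relative error ≤ 89.7600 × 1/708 = 0.1268
solve Ax = b  →  x = [23.7774 0.1641 23.2382]
‖b‖₂ = 5.3852 and ‖x‖₂ = 33.2476
with δb = [0.0070 0.0000 0.0029], A·Δx = δb → ‖Δx‖ = 0.0632
realised ‖Δx‖/‖x‖ = 0.0019
so the bound overstates the realised error by a factor of ≈ 66.6784 (computed from the unrounded values)

0.0019
0.1268


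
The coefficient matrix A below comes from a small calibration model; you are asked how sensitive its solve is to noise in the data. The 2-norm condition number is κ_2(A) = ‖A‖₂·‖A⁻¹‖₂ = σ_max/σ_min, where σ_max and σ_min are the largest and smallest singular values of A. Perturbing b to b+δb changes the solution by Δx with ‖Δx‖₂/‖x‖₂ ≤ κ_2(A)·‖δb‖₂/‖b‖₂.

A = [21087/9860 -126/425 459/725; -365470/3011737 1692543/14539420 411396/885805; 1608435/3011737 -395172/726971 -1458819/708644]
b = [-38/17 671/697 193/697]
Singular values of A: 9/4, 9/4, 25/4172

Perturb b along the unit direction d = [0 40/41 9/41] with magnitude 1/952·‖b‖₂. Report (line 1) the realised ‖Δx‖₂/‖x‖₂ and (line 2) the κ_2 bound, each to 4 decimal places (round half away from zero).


0.0026
0.3944

σ_max = 9/4, σ_min = 25/4172
κ = σ_max/σ_min = (9/4)/(25/4172) = 375.4800
bound on ‖Δx‖/‖x‖: κ·ε = 375.4800·1/952 = 0.3944
solve Ax = b  →  x = [-33.1630 -160.0804 33.5323]
‖b‖₂ = 2.4495 and ‖x‖₂ = 166.8830
with δb = [0.0000 0.0025 0.0006], A·Δx = δb → ‖Δx‖ = 0.4294
realised ‖Δx‖/‖x‖ = 0.0026
tightness: 0.0026 against a bound of 0.3944 (unrounded ratio ≈ 0.0065)


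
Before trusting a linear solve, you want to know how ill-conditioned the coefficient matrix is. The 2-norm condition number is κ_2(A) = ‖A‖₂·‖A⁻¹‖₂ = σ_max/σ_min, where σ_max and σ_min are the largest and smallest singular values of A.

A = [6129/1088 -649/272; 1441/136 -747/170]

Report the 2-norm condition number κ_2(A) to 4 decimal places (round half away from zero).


320.0000

AᵀA = [589825/4096 -307197/5120; -307197/5120 160009/6400]; tr = 17305769/102400, det = 28561/102400
eigenvalues of AᵀA: λ = (tr ± √(tr²−4·det))/2 = 169, 169/102400
σ_max=√169=13, σ_min=√(169/102400)=(13/320) → κ = 320.0000


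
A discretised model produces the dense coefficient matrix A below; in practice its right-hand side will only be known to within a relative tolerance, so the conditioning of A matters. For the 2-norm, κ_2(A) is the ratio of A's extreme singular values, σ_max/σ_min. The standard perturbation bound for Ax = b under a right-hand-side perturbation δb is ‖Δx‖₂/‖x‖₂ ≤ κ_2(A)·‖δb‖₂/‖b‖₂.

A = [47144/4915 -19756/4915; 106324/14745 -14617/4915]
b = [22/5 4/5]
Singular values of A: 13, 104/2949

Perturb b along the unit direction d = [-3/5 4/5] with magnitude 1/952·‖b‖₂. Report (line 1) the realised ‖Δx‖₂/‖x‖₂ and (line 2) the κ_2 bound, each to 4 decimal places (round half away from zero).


0.0023
0.3872

σ_max = 13, σ_min = 104/2949
κ = σ_max/σ_min = 13/(104/2949) = 368.6250
κ_2(A)·‖δb‖/‖b‖ = 0.3872
solve Ax = b  →  x = [-21.5281 -52.4675]
‖b‖₂ = 4.4721 and ‖x‖₂ = 56.7124
δb = ε·‖b‖·d = [-0.0028 0.0038]; solving A·Δx = δb gives ‖Δx‖ = 0.1332
relative error = 0.0023
tightness: 0.0023 against a bound of 0.3872 (unrounded ratio ≈ 0.0061)


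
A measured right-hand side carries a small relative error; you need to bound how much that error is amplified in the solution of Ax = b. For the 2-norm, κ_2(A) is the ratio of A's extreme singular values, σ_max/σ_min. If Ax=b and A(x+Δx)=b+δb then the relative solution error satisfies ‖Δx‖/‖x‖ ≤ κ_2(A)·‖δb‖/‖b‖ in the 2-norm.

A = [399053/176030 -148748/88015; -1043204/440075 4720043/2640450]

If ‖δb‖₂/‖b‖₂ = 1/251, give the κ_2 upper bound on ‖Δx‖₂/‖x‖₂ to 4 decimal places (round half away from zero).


1.4510

M = AᵀA = [9909846329/921122500 -5574222896/690841875; -5574222896/690841875 50169056689/8290102500]. tr(M)=2787153473/165802050, det(M)=2825761/1326416400
char-poly roots: 1681/100 and 1681/13264164
σ_max=√(1681/100)=(41/10), σ_min=√(1681/13264164)=(41/3642) → κ = 364.2000
perturbation bound = 364.2000·1/251 = 1.4510


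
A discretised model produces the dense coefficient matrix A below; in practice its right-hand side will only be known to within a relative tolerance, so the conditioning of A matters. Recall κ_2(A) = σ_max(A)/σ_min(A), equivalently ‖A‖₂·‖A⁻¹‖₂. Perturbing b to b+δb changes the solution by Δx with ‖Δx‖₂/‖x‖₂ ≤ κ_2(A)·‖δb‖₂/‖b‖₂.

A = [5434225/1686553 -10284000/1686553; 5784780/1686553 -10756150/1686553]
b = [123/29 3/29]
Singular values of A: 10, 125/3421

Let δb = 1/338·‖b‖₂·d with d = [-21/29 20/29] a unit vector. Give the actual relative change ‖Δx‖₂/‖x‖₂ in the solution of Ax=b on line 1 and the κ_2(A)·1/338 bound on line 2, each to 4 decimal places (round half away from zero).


largest singular value 10, smallest 125/3421
κ_2(A) = 10 / (125/3421) = 273.6800
bound on ‖Δx‖/‖x‖: κ·ε = 273.6800·1/338 = 0.8097
solve Ax = b  →  x = [-72.3035 -38.9019]
2-norm of b is 4.2426; of x, 82.1045
δb = ε·‖b‖·d = [-0.0091 0.0087]; solving A·Δx = δb gives ‖Δx‖ = 0.3435
relative error = 0.0042
tightness: 0.0042 against a bound of 0.8097 (unrounded ratio ≈ 0.0052)

0.0042
0.8097


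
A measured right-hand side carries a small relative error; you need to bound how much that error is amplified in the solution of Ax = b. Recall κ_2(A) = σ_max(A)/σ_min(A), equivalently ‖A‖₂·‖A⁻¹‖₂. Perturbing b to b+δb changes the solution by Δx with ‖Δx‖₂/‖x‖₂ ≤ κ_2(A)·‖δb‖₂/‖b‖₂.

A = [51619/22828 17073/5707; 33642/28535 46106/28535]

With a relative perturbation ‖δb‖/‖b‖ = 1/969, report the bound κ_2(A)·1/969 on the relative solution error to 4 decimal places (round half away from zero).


0.1472

AᵀA = [84721575649/13027939600 28236671883/3256984900; 28236671883/3256984900 9412946461/814246225]; tr = 9413148761/521117584, det = 2088025/130279396
char-poly roots: 289/16 and 28900/32569849
κ_2(A) = √(λ_max/λ_min) = √((289/16) / (28900/32569849)) = 142.6750
κ_2(A)·‖δb‖/‖b‖ = 0.1472


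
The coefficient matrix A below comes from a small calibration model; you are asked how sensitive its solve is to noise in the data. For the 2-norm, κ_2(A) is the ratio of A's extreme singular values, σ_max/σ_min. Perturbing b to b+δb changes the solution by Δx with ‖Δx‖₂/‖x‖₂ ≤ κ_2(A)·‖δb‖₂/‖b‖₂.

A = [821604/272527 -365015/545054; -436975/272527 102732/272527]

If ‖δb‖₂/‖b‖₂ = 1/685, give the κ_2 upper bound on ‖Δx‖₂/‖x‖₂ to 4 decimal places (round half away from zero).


AᵀA = [2996471569/256992961 -674187570/256992961; -674187570/256992961 607098289/1027971844]; tr = 7491365/611524, det = 2401/611524
eigenvalues of AᵀA: λ = (tr ± √(tr²−4·det))/2 = 49/4, 49/152881
κ = σ_max/σ_min = (7/2)/(7/391) = 195.5000
bound on ‖Δx‖/‖x‖: κ·ε = 195.5000·1/685 = 0.2854

0.2854


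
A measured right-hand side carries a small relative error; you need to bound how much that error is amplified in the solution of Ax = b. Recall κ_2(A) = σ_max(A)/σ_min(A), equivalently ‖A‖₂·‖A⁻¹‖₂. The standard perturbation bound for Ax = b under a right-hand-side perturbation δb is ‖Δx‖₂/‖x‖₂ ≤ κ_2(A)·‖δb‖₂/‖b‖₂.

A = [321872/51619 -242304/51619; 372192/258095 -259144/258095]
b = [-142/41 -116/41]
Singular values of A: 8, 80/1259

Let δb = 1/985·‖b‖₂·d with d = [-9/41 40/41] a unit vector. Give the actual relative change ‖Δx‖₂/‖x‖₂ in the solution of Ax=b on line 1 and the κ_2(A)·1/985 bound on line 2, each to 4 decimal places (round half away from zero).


0.0023
0.1278

σ_max = 8, σ_min = 80/1259
condition number: 8 ÷ (80/1259) = 125.9000
κ_2(A)·‖δb‖/‖b‖ = 0.1278
solve Ax = b  →  x = [-19.2850 -24.8800]
‖b‖ = 4.4721, ‖x‖ = 31.4790
re-solving with b+δb shifts x by Δx of norm 0.0715
dividing the unrounded norms, ‖Δx‖/‖x‖ = 0.0023
so the bound overstates the realised error by a factor of ≈ 56.3113 (computed from the unrounded values)


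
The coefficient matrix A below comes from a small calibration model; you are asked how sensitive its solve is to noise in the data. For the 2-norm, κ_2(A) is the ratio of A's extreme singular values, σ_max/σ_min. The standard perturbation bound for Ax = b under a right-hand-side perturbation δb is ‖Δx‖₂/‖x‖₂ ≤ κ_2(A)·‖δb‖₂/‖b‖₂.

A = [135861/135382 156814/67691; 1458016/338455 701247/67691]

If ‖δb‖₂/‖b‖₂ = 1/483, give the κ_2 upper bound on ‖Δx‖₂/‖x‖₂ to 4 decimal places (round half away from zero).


0.6573

M = AᵀA = [410227333/20967700 49223979/1048385; 49223979/1048385 23627785/209677]. tr(M)=213308141/1612900, det(M)=279841/1612900
char-poly roots: 529/4 and 529/403225
κ_2(A) = √(λ_max/λ_min) = √((529/4) / (529/403225)) = 317.5000
worst-case relative error ≤ 317.5000 × 1/483 = 0.6573


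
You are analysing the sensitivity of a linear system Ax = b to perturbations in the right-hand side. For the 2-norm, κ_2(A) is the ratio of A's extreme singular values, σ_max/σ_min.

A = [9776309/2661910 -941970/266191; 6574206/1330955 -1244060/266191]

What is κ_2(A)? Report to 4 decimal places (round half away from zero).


AᵀA = [10738278231409/283430593924 -2556640322145/70857648481; -2556640322145/70857648481 2434992764500/70857648481]; tr = 24349880249/337016164, det = 8352100/84254041
λ_max, λ_min = (24349880249/337016164 ± √592871631457386791601/113579894797274896)/2 = 289/4, 115600/84254041
κ = σ_max/σ_min = (17/2)/(340/9179) = 229.4750

229.4750


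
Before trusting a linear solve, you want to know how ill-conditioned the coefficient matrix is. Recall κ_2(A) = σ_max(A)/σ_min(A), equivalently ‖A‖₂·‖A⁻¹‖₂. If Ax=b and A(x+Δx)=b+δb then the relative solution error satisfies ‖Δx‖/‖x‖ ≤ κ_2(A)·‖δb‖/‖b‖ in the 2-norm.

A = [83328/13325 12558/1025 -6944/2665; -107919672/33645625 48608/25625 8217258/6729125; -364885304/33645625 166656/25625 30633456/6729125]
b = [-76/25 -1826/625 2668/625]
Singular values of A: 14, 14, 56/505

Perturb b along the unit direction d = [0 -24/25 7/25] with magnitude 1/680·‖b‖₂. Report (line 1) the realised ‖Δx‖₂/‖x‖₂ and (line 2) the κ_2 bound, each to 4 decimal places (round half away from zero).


0.0022
0.1857

largest singular value 14, smallest 56/505
κ_2(A) = 14 / (56/505) = 126.2500
κ_2(A)·‖δb‖/‖b‖ = 0.1857
solve Ax = b  →  x = [13.5874 -0.0767 33.4160]
2-norm of b is 6.0000; of x, 36.0728
re-solving with b+δb shifts x by Δx of norm 0.0796
relative error = 0.0022
tightness: 0.0022 against a bound of 0.1857 (unrounded ratio ≈ 0.0119)


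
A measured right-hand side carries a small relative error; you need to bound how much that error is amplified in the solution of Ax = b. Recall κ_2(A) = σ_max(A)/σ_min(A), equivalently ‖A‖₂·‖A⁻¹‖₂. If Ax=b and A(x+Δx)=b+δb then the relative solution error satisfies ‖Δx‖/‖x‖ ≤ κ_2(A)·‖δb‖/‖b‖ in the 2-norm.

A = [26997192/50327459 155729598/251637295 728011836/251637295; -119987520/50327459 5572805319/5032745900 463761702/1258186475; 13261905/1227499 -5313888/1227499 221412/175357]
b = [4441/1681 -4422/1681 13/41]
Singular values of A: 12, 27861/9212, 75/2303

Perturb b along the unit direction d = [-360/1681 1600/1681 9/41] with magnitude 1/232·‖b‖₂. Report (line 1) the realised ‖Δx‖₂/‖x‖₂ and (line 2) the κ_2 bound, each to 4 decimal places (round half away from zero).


largest singular value 12, smallest 75/2303
condition number: 12 ÷ (75/2303) = 368.4800
bound on ‖Δx‖/‖x‖: κ·ε = 368.4800·1/232 = 1.5883
solve Ax = b  →  x = [35.5077 81.7869 -23.1657]
‖b‖₂ = 3.7417 and ‖x‖₂ = 92.1224
with δb = [-0.0035 0.0154 0.0035], A·Δx = δb → ‖Δx‖ = 0.4952
relative error = 0.0054
realised/bound (from unrounded values) ≈ 0.0034

0.0054
1.5883


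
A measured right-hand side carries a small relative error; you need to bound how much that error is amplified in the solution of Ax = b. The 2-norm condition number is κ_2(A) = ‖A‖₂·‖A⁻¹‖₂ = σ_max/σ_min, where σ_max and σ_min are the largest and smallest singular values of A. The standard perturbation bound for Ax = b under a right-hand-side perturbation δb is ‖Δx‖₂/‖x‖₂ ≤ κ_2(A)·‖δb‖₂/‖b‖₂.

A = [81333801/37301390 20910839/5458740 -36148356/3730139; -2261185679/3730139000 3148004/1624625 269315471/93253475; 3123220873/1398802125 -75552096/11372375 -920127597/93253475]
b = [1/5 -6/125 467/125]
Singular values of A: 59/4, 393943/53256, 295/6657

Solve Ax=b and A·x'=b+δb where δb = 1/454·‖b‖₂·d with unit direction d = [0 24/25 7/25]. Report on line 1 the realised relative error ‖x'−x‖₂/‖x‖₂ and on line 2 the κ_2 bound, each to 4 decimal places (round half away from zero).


largest singular value 59/4, smallest 295/6657
condition number: (59/4) ÷ (295/6657) = 332.8500
bound on ‖Δx‖/‖x‖: κ·ε = 332.8500·1/454 = 0.7331
solve Ax = b  →  x = [22.0462 -0.3084 4.8178]
2-norm of b is 3.7417; of x, 22.5686
δb = ε·‖b‖·d = [0.0000 0.0079 0.0023]; solving A·Δx = δb gives ‖Δx‖ = 0.1860
realised ‖Δx‖/‖x‖ = 0.0082
so the bound overstates the realised error by a factor of ≈ 88.9679 (computed from the unrounded values)

0.0082
0.7331


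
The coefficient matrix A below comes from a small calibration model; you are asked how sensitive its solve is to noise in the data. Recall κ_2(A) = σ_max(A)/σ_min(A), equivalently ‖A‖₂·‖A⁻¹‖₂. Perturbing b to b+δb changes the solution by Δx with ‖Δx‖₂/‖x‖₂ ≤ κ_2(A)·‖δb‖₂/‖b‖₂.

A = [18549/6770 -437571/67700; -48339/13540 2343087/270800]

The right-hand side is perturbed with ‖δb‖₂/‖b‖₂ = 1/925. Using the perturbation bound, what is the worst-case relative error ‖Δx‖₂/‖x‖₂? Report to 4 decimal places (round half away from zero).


0.2342

AᵀA = [148516821/7333264 -7127780733/146665280; -7127780733/146665280 342142030809/2933305600]; tr = 401548759209/2933305600, det = 187388721/469328896
eigenvalues of AᵀA: λ = (tr ± √(tr²−4·det))/2 = 13689/100, 342225/117332224
κ_2(A) = √(λ_max/λ_min) = √((13689/100) / (342225/117332224)) = 216.6400
κ_2(A)·‖δb‖/‖b‖ = 0.2342


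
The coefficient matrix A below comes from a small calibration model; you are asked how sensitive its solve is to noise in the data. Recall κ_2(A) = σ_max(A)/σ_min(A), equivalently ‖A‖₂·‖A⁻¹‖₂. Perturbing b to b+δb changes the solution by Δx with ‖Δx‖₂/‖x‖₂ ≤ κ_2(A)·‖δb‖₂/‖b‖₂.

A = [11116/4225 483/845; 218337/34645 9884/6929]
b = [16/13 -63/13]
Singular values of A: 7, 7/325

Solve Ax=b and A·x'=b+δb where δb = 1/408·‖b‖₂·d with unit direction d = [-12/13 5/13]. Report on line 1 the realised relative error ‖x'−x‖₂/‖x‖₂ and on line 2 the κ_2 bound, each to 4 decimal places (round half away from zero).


0.0041
0.7966

σ_max = 7, σ_min = 7/325
condition number: 7 ÷ (7/325) = 325.0000
κ_2(A)·‖δb‖/‖b‖ = 0.7966
solve Ax = b  →  x = [30.0174 -136.0139]
‖b‖ = 5.0000, ‖x‖ = 139.2869
re-solving with b+δb shifts x by Δx of norm 0.5690
dividing the unrounded norms, ‖Δx‖/‖x‖ = 0.0041
realised/bound (from unrounded values) ≈ 0.0051


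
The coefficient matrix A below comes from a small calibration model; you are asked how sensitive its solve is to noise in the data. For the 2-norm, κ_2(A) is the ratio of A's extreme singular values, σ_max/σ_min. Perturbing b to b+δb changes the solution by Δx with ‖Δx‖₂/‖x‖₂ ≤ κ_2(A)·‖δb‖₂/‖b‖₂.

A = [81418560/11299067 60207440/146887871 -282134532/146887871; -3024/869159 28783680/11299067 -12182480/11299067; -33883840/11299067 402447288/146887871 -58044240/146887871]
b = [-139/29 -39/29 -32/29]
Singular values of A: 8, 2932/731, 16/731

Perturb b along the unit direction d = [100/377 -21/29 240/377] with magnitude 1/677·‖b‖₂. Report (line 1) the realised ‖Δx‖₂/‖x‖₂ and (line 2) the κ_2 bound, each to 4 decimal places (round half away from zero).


0.0075
0.5399

from the listed singular values, σ₁ = 8, σ_n = 16/731
κ_2(A) = 8 / (16/731) = 365.5000
bound on ‖Δx‖/‖x‖: κ·ε = 365.5000·1/677 = 0.5399
solve Ax = b  →  x = [-10.5168 -17.7917 -40.7555]
2-norm of b is 5.0990; of x, 45.6964
re-solving with b+δb shifts x by Δx of norm 0.3441
dividing the unrounded norms, ‖Δx‖/‖x‖ = 0.0075
tightness: 0.0075 against a bound of 0.5399 (unrounded ratio ≈ 0.0139)


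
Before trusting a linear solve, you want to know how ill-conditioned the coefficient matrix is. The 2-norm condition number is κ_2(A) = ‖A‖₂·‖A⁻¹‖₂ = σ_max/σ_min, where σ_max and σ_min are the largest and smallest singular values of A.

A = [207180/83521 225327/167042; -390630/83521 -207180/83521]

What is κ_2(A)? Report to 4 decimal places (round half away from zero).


AᵀA = [676523700/24137569 360803970/24137569; 360803970/24137569 769780161/96550276]; tr = 12027249/334084, det = 2025/83521
char-poly roots: 36 and 225/334084
so κ_2 = √(36 / (225/334084)) = 231.2000

231.2000


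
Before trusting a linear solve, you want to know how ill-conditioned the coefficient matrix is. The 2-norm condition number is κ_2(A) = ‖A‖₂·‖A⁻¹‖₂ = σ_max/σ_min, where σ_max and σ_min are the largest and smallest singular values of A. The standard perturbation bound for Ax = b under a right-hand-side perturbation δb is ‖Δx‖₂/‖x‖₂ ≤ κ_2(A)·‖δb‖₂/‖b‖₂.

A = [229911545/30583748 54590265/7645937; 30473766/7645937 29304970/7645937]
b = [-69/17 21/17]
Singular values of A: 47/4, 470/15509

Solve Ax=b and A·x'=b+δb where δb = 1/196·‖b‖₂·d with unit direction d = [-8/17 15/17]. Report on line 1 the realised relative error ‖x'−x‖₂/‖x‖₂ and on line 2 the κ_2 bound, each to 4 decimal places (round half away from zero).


σ_max = 47/4, σ_min = 470/15509
κ_2(A) = (47/4) / (470/15509) = 387.7250
worst-case relative error ≤ 387.7250 × 1/196 = 1.9782
solve Ax = b  →  x = [-68.4563 71.5090]
2-norm of b is 4.2426; of x, 98.9939
δb = ε·‖b‖·d = [-0.0102 0.0191]; solving A·Δx = δb gives ‖Δx‖ = 0.7143
dividing the unrounded norms, ‖Δx‖/‖x‖ = 0.0072
tightness: 0.0072 against a bound of 1.9782 (unrounded ratio ≈ 0.0036)

0.0072
1.9782


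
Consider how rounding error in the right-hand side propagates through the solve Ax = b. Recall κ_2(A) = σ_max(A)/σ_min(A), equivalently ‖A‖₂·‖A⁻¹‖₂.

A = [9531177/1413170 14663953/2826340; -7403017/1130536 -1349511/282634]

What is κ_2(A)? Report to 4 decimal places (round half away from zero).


77.9680

M = AᵀA = [3357443374129/37993806400 629358840657/9498451600; 629358840657/9498451600 472234853149/9498451600]. tr(M)=209855311469/1519752256, det(M)=76245015625/24316036096
eigenvalues of AᵀA: λ = (tr ± √(tr²−4·det))/2 = 2209/16, 34515625/1519752256
κ_2(A) = √(λ_max/λ_min) = √((2209/16) / (34515625/1519752256)) = 77.9680


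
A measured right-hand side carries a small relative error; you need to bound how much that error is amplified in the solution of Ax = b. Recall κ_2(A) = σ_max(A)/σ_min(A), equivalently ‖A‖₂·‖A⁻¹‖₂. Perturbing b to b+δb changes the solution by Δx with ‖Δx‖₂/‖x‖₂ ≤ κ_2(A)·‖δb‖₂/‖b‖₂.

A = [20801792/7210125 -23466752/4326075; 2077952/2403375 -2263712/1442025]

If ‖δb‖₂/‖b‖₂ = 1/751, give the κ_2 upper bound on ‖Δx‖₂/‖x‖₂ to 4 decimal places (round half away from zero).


form AᵀA = [754520817664/83177444025 -848776732672/49906466415; -848776732672/49906466415 954892764160/29943879849] with trace 106100368384/2590301025 and determinant 67108864/2590301025
char-poly roots: 1024/25 and 65536/103612041
κ_2(A) = √(λ_max/λ_min) = √((1024/25) / (65536/103612041)) = 254.4750
κ_2(A)·‖δb‖/‖b‖ = 0.3388

0.3388


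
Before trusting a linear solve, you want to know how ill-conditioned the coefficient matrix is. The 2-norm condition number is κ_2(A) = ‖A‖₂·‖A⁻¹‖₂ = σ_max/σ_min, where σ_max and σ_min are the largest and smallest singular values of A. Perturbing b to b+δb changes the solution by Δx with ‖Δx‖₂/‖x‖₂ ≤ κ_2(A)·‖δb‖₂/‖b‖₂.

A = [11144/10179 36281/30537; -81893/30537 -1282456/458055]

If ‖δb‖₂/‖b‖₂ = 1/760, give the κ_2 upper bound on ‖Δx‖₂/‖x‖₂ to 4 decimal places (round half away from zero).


M = AᵀA = [46296817/5517801 729102752/82767015; 729102752/82767015 11484398569/1241505225]. tr(M)=26041834/1476225, det(M)=2401/164025
λ_max, λ_min = (26041834/1476225 ± √678049519099456/2179240250625)/2 = 441/25, 49/59049
so κ_2 = √((441/25) / (49/59049)) = 145.8000
κ_2(A)·‖δb‖/‖b‖ = 0.1918

0.1918
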